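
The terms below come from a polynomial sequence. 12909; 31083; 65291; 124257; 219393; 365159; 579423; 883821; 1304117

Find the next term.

1870563

D1: 18174, 34208, 58966, 95136, 145766, 214264, 304398, 420296
D2: 16034, 24758, 36170, 50630, 68498, 90134, 115898
D3: 8724, 11412, 14460, 17868, 21636, 25764
D4: 2688, 3048, 3408, 3768, 4128
D5: 360, 360, 360, 360
The fifth differences are constant (360).
4128 + 360 = 4488;  25764 + 4488 = 30252;  115898 + 30252 = 146150;  420296 + 146150 = 566446;  1304117 + 566446 = 1870563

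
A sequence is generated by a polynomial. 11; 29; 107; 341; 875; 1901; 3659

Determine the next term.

6437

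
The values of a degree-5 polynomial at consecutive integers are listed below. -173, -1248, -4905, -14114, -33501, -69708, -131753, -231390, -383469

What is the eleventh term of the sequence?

-921993

Δ: -1075 , -3657 , -9209 , -19387 , -36207 , -62045 , -99637 , -152079
Δ²: -2582 , -5552 , -10178 , -16820 , -25838 , -37592 , -52442
Δ³: -2970 , -4626 , -6642 , -9018 , -11754 , -14850
Δ⁴: -1656 , -2016 , -2376 , -2736 , -3096
Δ⁵: -360 , -360 , -360 , -360
Constant fifth difference = -360, so extend:
-3096 − 360 = -3456;  -14850 − 3456 = -18306;  -52442 − 18306 = -70748;  -152079 − 70748 = -222827;  -383469 − 222827 = -606296
-3456 − 360 = -3816;  -18306 − 3816 = -22122;  -70748 − 22122 = -92870;  -222827 − 92870 = -315697;  -606296 − 315697 = -921993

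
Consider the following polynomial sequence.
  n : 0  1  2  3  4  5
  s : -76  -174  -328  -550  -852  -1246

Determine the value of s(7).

-2358

Δ: -98, -154, -222, -302, -394
Δ²: -56, -68, -80, -92
Δ³: -12, -12, -12
The third differences are constant (-12).
-92 − 12 = -104;  -394 − 104 = -498;  -1246 − 498 = -1744
-104 − 12 = -116;  -498 − 116 = -614;  -1744 − 614 = -2358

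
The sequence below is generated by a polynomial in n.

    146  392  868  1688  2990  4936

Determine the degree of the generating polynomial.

4

First differences: 246, 476, 820, 1302, 1946
Second differences: 230, 344, 482, 644
Third differences: 114, 138, 162
Fourth differences: 24, 24
The fourth differences are constant, so the polynomial has degree 4.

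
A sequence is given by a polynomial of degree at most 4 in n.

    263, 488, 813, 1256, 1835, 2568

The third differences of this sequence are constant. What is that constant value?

D1: 225, 325, 443, 579, 733
D2: 100, 118, 136, 154
D3: 18, 18, 18

18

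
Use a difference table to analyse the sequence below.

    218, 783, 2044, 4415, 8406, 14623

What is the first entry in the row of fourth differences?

Δ: 565, 1261, 2371, 3991, 6217
Δ²: 696, 1110, 1620, 2226
Δ³: 414, 510, 606
Δ⁴: 96, 96

96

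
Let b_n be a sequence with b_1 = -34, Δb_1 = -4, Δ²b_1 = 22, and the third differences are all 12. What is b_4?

Build the table forward from the leading diagonal:
Δ³: 12, 12, 12, 12
Δ²: 22, 34, 46, 58
Δ: -4, 18, 52, 98
b: -34, -38, -20, 32

32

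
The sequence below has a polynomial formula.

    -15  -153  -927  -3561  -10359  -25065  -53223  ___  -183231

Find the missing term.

Using the first 7 terms:
D1: -138, -774, -2634, -6798, -14706, -28158
D2: -636, -1860, -4164, -7908, -13452
D3: -1224, -2304, -3744, -5544
D4: -1080, -1440, -1800
D5: -360, -360
Constant fifth difference = -360.
Extend forward: -1800 − 360 = -2160;  -5544 − 2160 = -7704;  -13452 − 7704 = -21156;  -28158 − 21156 = -49314;  -53223 − 49314 = -102537

-102537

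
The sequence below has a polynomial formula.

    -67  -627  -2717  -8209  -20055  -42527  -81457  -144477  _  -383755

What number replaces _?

-241259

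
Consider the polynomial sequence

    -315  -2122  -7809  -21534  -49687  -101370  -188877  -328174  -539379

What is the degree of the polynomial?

5

First differences: -1807, -5687, -13725, -28153, -51683, -87507, -139297, -211205
Second differences: -3880, -8038, -14428, -23530, -35824, -51790, -71908
Third differences: -4158, -6390, -9102, -12294, -15966, -20118
Fourth differences: -2232, -2712, -3192, -3672, -4152
Fifth differences: -480, -480, -480, -480
The fifth differences are constant, so the polynomial has degree 5.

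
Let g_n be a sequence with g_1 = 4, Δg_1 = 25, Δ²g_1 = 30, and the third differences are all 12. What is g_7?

844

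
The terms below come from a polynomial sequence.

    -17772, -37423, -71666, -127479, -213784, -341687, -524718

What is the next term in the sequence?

Δ: -19651, -34243, -55813, -86305, -127903, -183031
Δ²: -14592, -21570, -30492, -41598, -55128
Δ³: -6978, -8922, -11106, -13530
Δ⁴: -1944, -2184, -2424
Δ⁵: -240, -240
Constant fifth difference = -240, so extend:
-2424 − 240 = -2664;  -13530 − 2664 = -16194;  -55128 − 16194 = -71322;  -183031 − 71322 = -254353;  -524718 − 254353 = -779071

-779071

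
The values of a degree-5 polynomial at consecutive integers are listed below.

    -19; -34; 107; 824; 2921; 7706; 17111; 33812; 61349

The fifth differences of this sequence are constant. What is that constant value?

D1: -15, 141, 717, 2097, 4785, 9405, 16701, 27537
D2: 156, 576, 1380, 2688, 4620, 7296, 10836
D3: 420, 804, 1308, 1932, 2676, 3540
D4: 384, 504, 624, 744, 864
D5: 120, 120, 120, 120

120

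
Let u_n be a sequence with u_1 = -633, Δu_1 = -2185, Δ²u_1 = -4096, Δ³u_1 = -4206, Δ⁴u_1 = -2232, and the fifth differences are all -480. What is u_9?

Build the table forward from the leading diagonal:
D5: -480, -480, -480, -480, -480, -480, -480, -480, -480
D4: -2232, -2712, -3192, -3672, -4152, -4632, -5112, -5592, -6072
D3: -4206, -6438, -9150, -12342, -16014, -20166, -24798, -29910, -35502
D2: -4096, -8302, -14740, -23890, -36232, -52246, -72412, -97210, -127120
D1: -2185, -6281, -14583, -29323, -53213, -89445, -141691, -214103, -311313
u: -633, -2818, -9099, -23682, -53005, -106218, -195663, -337354, -551457

-551457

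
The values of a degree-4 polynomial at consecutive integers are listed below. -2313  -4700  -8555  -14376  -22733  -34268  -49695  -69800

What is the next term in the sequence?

First differences: -2387, -3855, -5821, -8357, -11535, -15427, -20105
Second differences: -1468, -1966, -2536, -3178, -3892, -4678
Third differences: -498, -570, -642, -714, -786
Fourth differences: -72, -72, -72, -72
Constant fourth difference = -72, so extend:
-786 − 72 = -858;  -4678 − 858 = -5536;  -20105 − 5536 = -25641;  -69800 − 25641 = -95441

-95441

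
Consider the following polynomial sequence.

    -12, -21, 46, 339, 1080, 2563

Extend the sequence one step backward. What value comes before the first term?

-5

Δ: -9, 67, 293, 741, 1483
Δ²: 76, 226, 448, 742
Δ³: 150, 222, 294
Δ⁴: 72, 72
The fourth differences are constant at 72.
Work back: 150 − 72 = 78;  76 − 78 = -2;  -9 + 2 = -7;  -12 + 7 = -5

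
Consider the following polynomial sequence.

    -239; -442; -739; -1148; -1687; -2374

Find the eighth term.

-203  -297  -409  -539  -687
-94  -112  -130  -148
-18  -18  -18
Constant third difference = -18, so extend:
-148 − 18 = -166;  -687 − 166 = -853;  -2374 − 853 = -3227
-166 − 18 = -184;  -853 − 184 = -1037;  -3227 − 1037 = -4264

-4264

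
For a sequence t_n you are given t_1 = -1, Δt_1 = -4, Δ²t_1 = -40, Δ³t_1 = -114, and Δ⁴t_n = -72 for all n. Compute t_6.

-1921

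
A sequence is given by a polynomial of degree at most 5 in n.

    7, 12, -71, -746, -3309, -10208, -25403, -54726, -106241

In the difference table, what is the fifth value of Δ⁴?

-2232

Δ: 5, -83, -675, -2563, -6899, -15195, -29323, -51515
Δ²: -88, -592, -1888, -4336, -8296, -14128, -22192
Δ³: -504, -1296, -2448, -3960, -5832, -8064
Δ⁴: -792, -1152, -1512, -1872, -2232
Δ⁵: -360, -360, -360, -360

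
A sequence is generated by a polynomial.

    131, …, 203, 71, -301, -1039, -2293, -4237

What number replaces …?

197

Using the last 6 terms:
D1: -132, -372, -738, -1254, -1944
D2: -240, -366, -516, -690
D3: -126, -150, -174
D4: -24, -24
Constant fourth difference = -24.
Extend backward: -126 + 24 = -102;  -240 + 102 = -138;  -132 + 138 = 6;  203 − 6 = 197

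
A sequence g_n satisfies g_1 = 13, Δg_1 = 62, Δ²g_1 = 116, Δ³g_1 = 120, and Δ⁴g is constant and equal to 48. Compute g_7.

5245

Build the table forward from the leading diagonal:
Δ⁴: 48, 48, 48, 48, 48, 48, 48
Δ³: 120, 168, 216, 264, 312, 360, 408
Δ²: 116, 236, 404, 620, 884, 1196, 1556
Δ: 62, 178, 414, 818, 1438, 2322, 3518
g: 13, 75, 253, 667, 1485, 2923, 5245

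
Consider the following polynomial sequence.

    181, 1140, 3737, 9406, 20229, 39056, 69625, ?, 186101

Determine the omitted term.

Using the first 7 terms:
Δ: 959, 2597, 5669, 10823, 18827, 30569
Δ²: 1638, 3072, 5154, 8004, 11742
Δ³: 1434, 2082, 2850, 3738
Δ⁴: 648, 768, 888
Δ⁵: 120, 120
Constant fifth difference = 120.
Extend forward: 888 + 120 = 1008;  3738 + 1008 = 4746;  11742 + 4746 = 16488;  30569 + 16488 = 47057;  69625 + 47057 = 116682

116682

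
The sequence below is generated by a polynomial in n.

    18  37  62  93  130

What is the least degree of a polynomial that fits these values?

19, 25, 31, 37
6, 6, 6
The second differences are constant, so the polynomial has degree 2.

2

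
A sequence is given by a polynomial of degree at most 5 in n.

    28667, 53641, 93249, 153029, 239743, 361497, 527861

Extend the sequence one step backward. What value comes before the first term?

Δ: 24974  39608  59780  86714  121754  166364
Δ²: 14634  20172  26934  35040  44610
Δ³: 5538  6762  8106  9570
Δ⁴: 1224  1344  1464
Δ⁵: 120  120
The fifth differences are constant at 120.
Work back: 1224 − 120 = 1104;  5538 − 1104 = 4434;  14634 − 4434 = 10200;  24974 − 10200 = 14774;  28667 − 14774 = 13893

13893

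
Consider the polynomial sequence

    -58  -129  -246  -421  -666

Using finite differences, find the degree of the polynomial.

3

Δ: -71, -117, -175, -245
Δ²: -46, -58, -70
Δ³: -12, -12
The third differences are constant, so the polynomial has degree 3.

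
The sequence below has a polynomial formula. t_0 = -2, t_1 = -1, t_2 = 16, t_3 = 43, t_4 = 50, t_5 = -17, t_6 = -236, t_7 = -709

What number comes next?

-1562

Δ: 1 , 17 , 27 , 7 , -67 , -219 , -473
Δ²: 16 , 10 , -20 , -74 , -152 , -254
Δ³: -6 , -30 , -54 , -78 , -102
Δ⁴: -24 , -24 , -24 , -24
Constant fourth difference = -24, so extend:
-102 − 24 = -126;  -254 − 126 = -380;  -473 − 380 = -853;  -709 − 853 = -1562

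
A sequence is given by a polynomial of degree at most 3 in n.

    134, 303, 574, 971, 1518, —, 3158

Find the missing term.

2239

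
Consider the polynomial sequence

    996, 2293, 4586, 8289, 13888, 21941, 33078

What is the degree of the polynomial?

Δ: 1297, 2293, 3703, 5599, 8053, 11137
Δ²: 996, 1410, 1896, 2454, 3084
Δ³: 414, 486, 558, 630
Δ⁴: 72, 72, 72
The fourth differences are constant, so the polynomial has degree 4.

4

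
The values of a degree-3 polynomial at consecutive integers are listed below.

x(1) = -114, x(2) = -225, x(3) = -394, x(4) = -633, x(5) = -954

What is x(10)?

-111, -169, -239, -321
-58, -70, -82
-12, -12
Constant third difference = -12, so extend:
-82 − 12 = -94;  -321 − 94 = -415;  -954 − 415 = -1369
-94 − 12 = -106;  -415 − 106 = -521;  -1369 − 521 = -1890
-106 − 12 = -118;  -521 − 118 = -639;  -1890 − 639 = -2529
-118 − 12 = -130;  -639 − 130 = -769;  -2529 − 769 = -3298
-130 − 12 = -142;  -769 − 142 = -911;  -3298 − 911 = -4209

-4209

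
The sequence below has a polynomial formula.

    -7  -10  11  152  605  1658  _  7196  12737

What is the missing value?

Using the first 6 terms:
First differences: -3  21  141  453  1053
Second differences: 24  120  312  600
Third differences: 96  192  288
Fourth differences: 96  96
Constant fourth difference = 96.
Extend forward: 288 + 96 = 384;  600 + 384 = 984;  1053 + 984 = 2037;  1658 + 2037 = 3695

3695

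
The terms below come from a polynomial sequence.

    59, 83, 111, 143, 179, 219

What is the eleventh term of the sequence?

Δ: 24 , 28 , 32 , 36 , 40
Δ²: 4 , 4 , 4 , 4
Constant second difference = 4, so extend:
40 + 4 = 44;  219 + 44 = 263
44 + 4 = 48;  263 + 48 = 311
48 + 4 = 52;  311 + 52 = 363
52 + 4 = 56;  363 + 56 = 419
56 + 4 = 60;  419 + 60 = 479

479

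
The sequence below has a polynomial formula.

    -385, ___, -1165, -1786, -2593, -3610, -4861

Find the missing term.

-706

Using the last 5 terms:
First differences: -621  -807  -1017  -1251
Second differences: -186  -210  -234
Third differences: -24  -24
Constant third difference = -24.
Extend backward: -186 + 24 = -162;  -621 + 162 = -459;  -1165 + 459 = -706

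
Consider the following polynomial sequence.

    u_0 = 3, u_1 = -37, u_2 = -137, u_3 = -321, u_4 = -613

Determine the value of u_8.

-40, -100, -184, -292
-60, -84, -108
-24, -24
Constant third difference = -24, so extend:
-108 − 24 = -132;  -292 − 132 = -424;  -613 − 424 = -1037
-132 − 24 = -156;  -424 − 156 = -580;  -1037 − 580 = -1617
-156 − 24 = -180;  -580 − 180 = -760;  -1617 − 760 = -2377
-180 − 24 = -204;  -760 − 204 = -964;  -2377 − 964 = -3341

-3341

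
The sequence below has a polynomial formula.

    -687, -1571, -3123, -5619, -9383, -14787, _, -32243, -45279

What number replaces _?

Using the first 6 terms:
D1: -884, -1552, -2496, -3764, -5404
D2: -668, -944, -1268, -1640
D3: -276, -324, -372
D4: -48, -48
Constant fourth difference = -48.
Extend forward: -372 − 48 = -420;  -1640 − 420 = -2060;  -5404 − 2060 = -7464;  -14787 − 7464 = -22251

-22251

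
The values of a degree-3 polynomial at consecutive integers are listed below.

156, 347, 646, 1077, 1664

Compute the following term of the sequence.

191  299  431  587
108  132  156
24  24
The third differences are constant (24).
156 + 24 = 180;  587 + 180 = 767;  1664 + 767 = 2431

2431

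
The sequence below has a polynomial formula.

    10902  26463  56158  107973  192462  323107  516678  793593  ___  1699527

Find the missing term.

Using the first 8 terms:
15561, 29695, 51815, 84489, 130645, 193571, 276915
14134, 22120, 32674, 46156, 62926, 83344
7986, 10554, 13482, 16770, 20418
2568, 2928, 3288, 3648
360, 360, 360
Constant fifth difference = 360.
Extend forward: 3648 + 360 = 4008;  20418 + 4008 = 24426;  83344 + 24426 = 107770;  276915 + 107770 = 384685;  793593 + 384685 = 1178278

1178278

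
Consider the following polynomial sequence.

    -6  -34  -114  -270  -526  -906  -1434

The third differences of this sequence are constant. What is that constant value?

-24

D1: -28, -80, -156, -256, -380, -528
D2: -52, -76, -100, -124, -148
D3: -24, -24, -24, -24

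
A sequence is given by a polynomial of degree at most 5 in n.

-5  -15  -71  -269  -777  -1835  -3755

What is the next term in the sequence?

First differences: -10, -56, -198, -508, -1058, -1920
Second differences: -46, -142, -310, -550, -862
Third differences: -96, -168, -240, -312
Fourth differences: -72, -72, -72
The fourth differences are constant (-72).
-312 − 72 = -384;  -862 − 384 = -1246;  -1920 − 1246 = -3166;  -3755 − 3166 = -6921

-6921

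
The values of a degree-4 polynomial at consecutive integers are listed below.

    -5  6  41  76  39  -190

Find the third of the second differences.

First differences: 11, 35, 35, -37, -229
Second differences: 24, 0, -72, -192
Third differences: -24, -72, -120
Fourth differences: -48, -48

-72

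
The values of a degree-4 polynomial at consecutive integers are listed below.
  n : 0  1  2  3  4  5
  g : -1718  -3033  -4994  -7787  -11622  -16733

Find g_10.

Δ: -1315  -1961  -2793  -3835  -5111
Δ²: -646  -832  -1042  -1276
Δ³: -186  -210  -234
Δ⁴: -24  -24
Constant fourth difference = -24, so extend:
-234 − 24 = -258;  -1276 − 258 = -1534;  -5111 − 1534 = -6645;  -16733 − 6645 = -23378
-258 − 24 = -282;  -1534 − 282 = -1816;  -6645 − 1816 = -8461;  -23378 − 8461 = -31839
-282 − 24 = -306;  -1816 − 306 = -2122;  -8461 − 2122 = -10583;  -31839 − 10583 = -42422
-306 − 24 = -330;  -2122 − 330 = -2452;  -10583 − 2452 = -13035;  -42422 − 13035 = -55457
-330 − 24 = -354;  -2452 − 354 = -2806;  -13035 − 2806 = -15841;  -55457 − 15841 = -71298

-71298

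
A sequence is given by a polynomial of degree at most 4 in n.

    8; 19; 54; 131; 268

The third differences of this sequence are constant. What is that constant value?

18

D1: 11, 35, 77, 137
D2: 24, 42, 60
D3: 18, 18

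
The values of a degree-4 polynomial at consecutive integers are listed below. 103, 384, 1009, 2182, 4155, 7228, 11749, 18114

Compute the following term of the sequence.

26767

First differences: 281, 625, 1173, 1973, 3073, 4521, 6365
Second differences: 344, 548, 800, 1100, 1448, 1844
Third differences: 204, 252, 300, 348, 396
Fourth differences: 48, 48, 48, 48
Constant fourth difference = 48, so extend:
396 + 48 = 444;  1844 + 444 = 2288;  6365 + 2288 = 8653;  18114 + 8653 = 26767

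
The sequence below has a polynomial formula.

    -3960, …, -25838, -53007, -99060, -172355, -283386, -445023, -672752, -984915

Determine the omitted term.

-11091

Using the last 8 terms:
D1: -27169  -46053  -73295  -111031  -161637  -227729  -312163
D2: -18884  -27242  -37736  -50606  -66092  -84434
D3: -8358  -10494  -12870  -15486  -18342
D4: -2136  -2376  -2616  -2856
D5: -240  -240  -240
Constant fifth difference = -240.
Extend backward: -2136 + 240 = -1896;  -8358 + 1896 = -6462;  -18884 + 6462 = -12422;  -27169 + 12422 = -14747;  -25838 + 14747 = -11091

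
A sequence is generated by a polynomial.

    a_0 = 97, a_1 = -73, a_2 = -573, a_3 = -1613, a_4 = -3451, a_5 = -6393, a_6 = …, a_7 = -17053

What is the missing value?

Using the first 6 terms:
-170  -500  -1040  -1838  -2942
-330  -540  -798  -1104
-210  -258  -306
-48  -48
Constant fourth difference = -48.
Extend forward: -306 − 48 = -354;  -1104 − 354 = -1458;  -2942 − 1458 = -4400;  -6393 − 4400 = -10793

-10793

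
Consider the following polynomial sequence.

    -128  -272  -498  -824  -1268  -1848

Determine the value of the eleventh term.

-7418

First differences: -144 , -226 , -326 , -444 , -580
Second differences: -82 , -100 , -118 , -136
Third differences: -18 , -18 , -18
Constant third difference = -18, so extend:
-136 − 18 = -154;  -580 − 154 = -734;  -1848 − 734 = -2582
-154 − 18 = -172;  -734 − 172 = -906;  -2582 − 906 = -3488
-172 − 18 = -190;  -906 − 190 = -1096;  -3488 − 1096 = -4584
-190 − 18 = -208;  -1096 − 208 = -1304;  -4584 − 1304 = -5888
-208 − 18 = -226;  -1304 − 226 = -1530;  -5888 − 1530 = -7418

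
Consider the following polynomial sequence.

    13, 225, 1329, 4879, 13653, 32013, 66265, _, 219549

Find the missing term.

Using the first 7 terms:
D1: 212  1104  3550  8774  18360  34252
D2: 892  2446  5224  9586  15892
D3: 1554  2778  4362  6306
D4: 1224  1584  1944
D5: 360  360
Constant fifth difference = 360.
Extend forward: 1944 + 360 = 2304;  6306 + 2304 = 8610;  15892 + 8610 = 24502;  34252 + 24502 = 58754;  66265 + 58754 = 125019

125019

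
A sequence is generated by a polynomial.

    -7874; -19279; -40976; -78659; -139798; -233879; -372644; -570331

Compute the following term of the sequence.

-843914

Δ: -11405  -21697  -37683  -61139  -94081  -138765  -197687
Δ²: -10292  -15986  -23456  -32942  -44684  -58922
Δ³: -5694  -7470  -9486  -11742  -14238
Δ⁴: -1776  -2016  -2256  -2496
Δ⁵: -240  -240  -240
The fifth differences are constant (-240).
-2496 − 240 = -2736;  -14238 − 2736 = -16974;  -58922 − 16974 = -75896;  -197687 − 75896 = -273583;  -570331 − 273583 = -843914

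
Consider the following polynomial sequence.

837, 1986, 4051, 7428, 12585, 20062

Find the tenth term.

86490

D1: 1149  2065  3377  5157  7477
D2: 916  1312  1780  2320
D3: 396  468  540
D4: 72  72
The fourth differences are constant (72).
540 + 72 = 612;  2320 + 612 = 2932;  7477 + 2932 = 10409;  20062 + 10409 = 30471
612 + 72 = 684;  2932 + 684 = 3616;  10409 + 3616 = 14025;  30471 + 14025 = 44496
684 + 72 = 756;  3616 + 756 = 4372;  14025 + 4372 = 18397;  44496 + 18397 = 62893
756 + 72 = 828;  4372 + 828 = 5200;  18397 + 5200 = 23597;  62893 + 23597 = 86490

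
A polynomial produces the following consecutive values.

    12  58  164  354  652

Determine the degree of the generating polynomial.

Δ: 46, 106, 190, 298
Δ²: 60, 84, 108
Δ³: 24, 24
The third differences are constant, so the polynomial has degree 3.

3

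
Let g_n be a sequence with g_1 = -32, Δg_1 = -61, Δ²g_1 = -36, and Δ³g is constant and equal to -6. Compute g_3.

-190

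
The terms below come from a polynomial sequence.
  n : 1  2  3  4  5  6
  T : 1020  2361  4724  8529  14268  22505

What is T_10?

D1: 1341, 2363, 3805, 5739, 8237
D2: 1022, 1442, 1934, 2498
D3: 420, 492, 564
D4: 72, 72
Constant fourth difference = 72, so extend:
564 + 72 = 636;  2498 + 636 = 3134;  8237 + 3134 = 11371;  22505 + 11371 = 33876
636 + 72 = 708;  3134 + 708 = 3842;  11371 + 3842 = 15213;  33876 + 15213 = 49089
708 + 72 = 780;  3842 + 780 = 4622;  15213 + 4622 = 19835;  49089 + 19835 = 68924
780 + 72 = 852;  4622 + 852 = 5474;  19835 + 5474 = 25309;  68924 + 25309 = 94233

94233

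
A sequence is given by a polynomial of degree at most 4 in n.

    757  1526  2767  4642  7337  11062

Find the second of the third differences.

First differences: 769, 1241, 1875, 2695, 3725
Second differences: 472, 634, 820, 1030
Third differences: 162, 186, 210
Fourth differences: 24, 24

186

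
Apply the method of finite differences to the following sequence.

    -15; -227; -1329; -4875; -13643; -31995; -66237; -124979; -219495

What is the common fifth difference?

D1: -212, -1102, -3546, -8768, -18352, -34242, -58742, -94516
D2: -890, -2444, -5222, -9584, -15890, -24500, -35774
D3: -1554, -2778, -4362, -6306, -8610, -11274
D4: -1224, -1584, -1944, -2304, -2664
D5: -360, -360, -360, -360

-360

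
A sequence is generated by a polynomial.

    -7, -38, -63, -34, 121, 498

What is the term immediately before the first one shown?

6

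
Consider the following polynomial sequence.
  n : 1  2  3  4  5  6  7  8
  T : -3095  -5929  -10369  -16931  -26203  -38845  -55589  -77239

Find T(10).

-2834 , -4440 , -6562 , -9272 , -12642 , -16744 , -21650
-1606 , -2122 , -2710 , -3370 , -4102 , -4906
-516 , -588 , -660 , -732 , -804
-72 , -72 , -72 , -72
Constant fourth difference = -72, so extend:
-804 − 72 = -876;  -4906 − 876 = -5782;  -21650 − 5782 = -27432;  -77239 − 27432 = -104671
-876 − 72 = -948;  -5782 − 948 = -6730;  -27432 − 6730 = -34162;  -104671 − 34162 = -138833

-138833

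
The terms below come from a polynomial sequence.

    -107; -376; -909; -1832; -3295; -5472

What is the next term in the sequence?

-8561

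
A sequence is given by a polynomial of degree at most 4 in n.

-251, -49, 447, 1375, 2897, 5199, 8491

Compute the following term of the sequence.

202, 496, 928, 1522, 2302, 3292
294, 432, 594, 780, 990
138, 162, 186, 210
24, 24, 24
Fourth differences constant at 24.
210 + 24 = 234;  990 + 234 = 1224;  3292 + 1224 = 4516;  8491 + 4516 = 13007

13007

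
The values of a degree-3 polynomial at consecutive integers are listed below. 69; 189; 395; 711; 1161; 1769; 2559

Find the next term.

First differences: 120 , 206 , 316 , 450 , 608 , 790
Second differences: 86 , 110 , 134 , 158 , 182
Third differences: 24 , 24 , 24 , 24
The third differences are constant (24).
182 + 24 = 206;  790 + 206 = 996;  2559 + 996 = 3555

3555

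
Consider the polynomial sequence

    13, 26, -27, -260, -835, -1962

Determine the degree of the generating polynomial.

4

13, -53, -233, -575, -1127
-66, -180, -342, -552
-114, -162, -210
-48, -48
The fourth differences are constant, so the polynomial has degree 4.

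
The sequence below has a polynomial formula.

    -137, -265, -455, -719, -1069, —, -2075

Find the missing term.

-1517

Using the first 5 terms:
-128  -190  -264  -350
-62  -74  -86
-12  -12
Constant third difference = -12.
Extend forward: -86 − 12 = -98;  -350 − 98 = -448;  -1069 − 448 = -1517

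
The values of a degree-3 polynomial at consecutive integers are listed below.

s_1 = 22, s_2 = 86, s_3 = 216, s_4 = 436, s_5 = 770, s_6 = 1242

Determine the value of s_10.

64, 130, 220, 334, 472
66, 90, 114, 138
24, 24, 24
Third differences constant at 24.
138 + 24 = 162;  472 + 162 = 634;  1242 + 634 = 1876
162 + 24 = 186;  634 + 186 = 820;  1876 + 820 = 2696
186 + 24 = 210;  820 + 210 = 1030;  2696 + 1030 = 3726
210 + 24 = 234;  1030 + 234 = 1264;  3726 + 1264 = 4990

4990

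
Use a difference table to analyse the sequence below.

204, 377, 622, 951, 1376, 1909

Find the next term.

2562

173  245  329  425  533
72  84  96  108
12  12  12
The third differences are constant (12).
108 + 12 = 120;  533 + 120 = 653;  1909 + 653 = 2562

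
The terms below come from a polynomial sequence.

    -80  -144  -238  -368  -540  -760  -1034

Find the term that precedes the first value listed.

-40

First differences: -64, -94, -130, -172, -220, -274
Second differences: -30, -36, -42, -48, -54
Third differences: -6, -6, -6, -6
The third differences are constant at -6.
Work back: -30 + 6 = -24;  -64 + 24 = -40;  -80 + 40 = -40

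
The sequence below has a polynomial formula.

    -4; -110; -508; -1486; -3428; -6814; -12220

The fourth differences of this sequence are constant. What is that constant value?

-96

D1: -106, -398, -978, -1942, -3386, -5406
D2: -292, -580, -964, -1444, -2020
D3: -288, -384, -480, -576
D4: -96, -96, -96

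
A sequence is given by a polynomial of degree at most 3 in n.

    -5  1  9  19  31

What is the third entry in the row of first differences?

10

First differences: 6, 8, 10, 12
Second differences: 2, 2, 2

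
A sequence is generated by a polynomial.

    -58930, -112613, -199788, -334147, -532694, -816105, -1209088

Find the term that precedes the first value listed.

-27999

D1: -53683, -87175, -134359, -198547, -283411, -392983
D2: -33492, -47184, -64188, -84864, -109572
D3: -13692, -17004, -20676, -24708
D4: -3312, -3672, -4032
D5: -360, -360
The fifth differences are constant at -360.
Work back: -3312 + 360 = -2952;  -13692 + 2952 = -10740;  -33492 + 10740 = -22752;  -53683 + 22752 = -30931;  -58930 + 30931 = -27999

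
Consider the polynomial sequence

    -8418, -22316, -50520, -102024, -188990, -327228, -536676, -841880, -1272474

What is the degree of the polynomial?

-13898, -28204, -51504, -86966, -138238, -209448, -305204, -430594
-14306, -23300, -35462, -51272, -71210, -95756, -125390
-8994, -12162, -15810, -19938, -24546, -29634
-3168, -3648, -4128, -4608, -5088
-480, -480, -480, -480
The fifth differences are constant, so the polynomial has degree 5.

5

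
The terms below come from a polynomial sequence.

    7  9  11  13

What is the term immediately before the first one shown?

5

First differences: 2, 2, 2
The first differences are constant at 2.
Work back: 7 − 2 = 5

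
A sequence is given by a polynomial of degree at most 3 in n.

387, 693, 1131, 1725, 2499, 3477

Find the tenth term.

9909

D1: 306, 438, 594, 774, 978
D2: 132, 156, 180, 204
D3: 24, 24, 24
Third differences constant at 24.
204 + 24 = 228;  978 + 228 = 1206;  3477 + 1206 = 4683
228 + 24 = 252;  1206 + 252 = 1458;  4683 + 1458 = 6141
252 + 24 = 276;  1458 + 276 = 1734;  6141 + 1734 = 7875
276 + 24 = 300;  1734 + 300 = 2034;  7875 + 2034 = 9909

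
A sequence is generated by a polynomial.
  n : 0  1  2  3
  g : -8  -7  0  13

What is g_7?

Δ: 1  7  13
Δ²: 6  6
Second differences constant at 6.
13 + 6 = 19;  13 + 19 = 32
19 + 6 = 25;  32 + 25 = 57
25 + 6 = 31;  57 + 31 = 88
31 + 6 = 37;  88 + 37 = 125

125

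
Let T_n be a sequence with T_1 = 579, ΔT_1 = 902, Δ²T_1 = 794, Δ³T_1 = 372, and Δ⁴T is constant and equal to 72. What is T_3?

3177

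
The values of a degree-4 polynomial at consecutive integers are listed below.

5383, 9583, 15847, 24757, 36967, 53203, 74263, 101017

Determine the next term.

4200, 6264, 8910, 12210, 16236, 21060, 26754
2064, 2646, 3300, 4026, 4824, 5694
582, 654, 726, 798, 870
72, 72, 72, 72
Fourth differences constant at 72.
870 + 72 = 942;  5694 + 942 = 6636;  26754 + 6636 = 33390;  101017 + 33390 = 134407

134407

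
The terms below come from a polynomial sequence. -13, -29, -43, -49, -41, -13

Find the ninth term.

251

First differences: -16, -14, -6, 8, 28
Second differences: 2, 8, 14, 20
Third differences: 6, 6, 6
Constant third difference = 6, so extend:
20 + 6 = 26;  28 + 26 = 54;  -13 + 54 = 41
26 + 6 = 32;  54 + 32 = 86;  41 + 86 = 127
32 + 6 = 38;  86 + 38 = 124;  127 + 124 = 251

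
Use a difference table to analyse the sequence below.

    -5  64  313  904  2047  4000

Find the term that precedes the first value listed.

-8

69, 249, 591, 1143, 1953
180, 342, 552, 810
162, 210, 258
48, 48
The fourth differences are constant at 48.
Work back: 162 − 48 = 114;  180 − 114 = 66;  69 − 66 = 3;  -5 − 3 = -8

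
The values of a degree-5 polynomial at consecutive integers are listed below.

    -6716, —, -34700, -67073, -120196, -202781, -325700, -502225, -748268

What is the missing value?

-16285

Using the last 7 terms:
D1: -32373, -53123, -82585, -122919, -176525, -246043
D2: -20750, -29462, -40334, -53606, -69518
D3: -8712, -10872, -13272, -15912
D4: -2160, -2400, -2640
D5: -240, -240
Constant fifth difference = -240.
Extend backward: -2160 + 240 = -1920;  -8712 + 1920 = -6792;  -20750 + 6792 = -13958;  -32373 + 13958 = -18415;  -34700 + 18415 = -16285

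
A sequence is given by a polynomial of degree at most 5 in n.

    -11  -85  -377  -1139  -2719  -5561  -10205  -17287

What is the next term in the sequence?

-27539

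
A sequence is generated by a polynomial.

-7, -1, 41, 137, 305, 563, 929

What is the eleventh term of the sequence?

3833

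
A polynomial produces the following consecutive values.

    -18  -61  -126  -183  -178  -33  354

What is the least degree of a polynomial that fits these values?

-43, -65, -57, 5, 145, 387
-22, 8, 62, 140, 242
30, 54, 78, 102
24, 24, 24
The fourth differences are constant, so the polynomial has degree 4.

4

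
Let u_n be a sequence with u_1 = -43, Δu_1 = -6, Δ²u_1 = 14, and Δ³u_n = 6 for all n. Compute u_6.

127

Build the table forward from the leading diagonal:
Δ³: 6  6  6  6  6  6
Δ²: 14  20  26  32  38  44
Δ: -6  8  28  54  86  124
u: -43  -49  -41  -13  41  127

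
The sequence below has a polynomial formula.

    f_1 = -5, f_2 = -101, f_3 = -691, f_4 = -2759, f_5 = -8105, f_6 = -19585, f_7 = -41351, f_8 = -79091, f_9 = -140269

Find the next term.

D1: -96, -590, -2068, -5346, -11480, -21766, -37740, -61178
D2: -494, -1478, -3278, -6134, -10286, -15974, -23438
D3: -984, -1800, -2856, -4152, -5688, -7464
D4: -816, -1056, -1296, -1536, -1776
D5: -240, -240, -240, -240
Fifth differences constant at -240.
-1776 − 240 = -2016;  -7464 − 2016 = -9480;  -23438 − 9480 = -32918;  -61178 − 32918 = -94096;  -140269 − 94096 = -234365

-234365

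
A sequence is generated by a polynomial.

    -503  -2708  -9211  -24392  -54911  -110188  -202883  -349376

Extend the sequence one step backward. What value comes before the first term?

-16

Δ: -2205  -6503  -15181  -30519  -55277  -92695  -146493
Δ²: -4298  -8678  -15338  -24758  -37418  -53798
Δ³: -4380  -6660  -9420  -12660  -16380
Δ⁴: -2280  -2760  -3240  -3720
Δ⁵: -480  -480  -480
The fifth differences are constant at -480.
Work back: -2280 + 480 = -1800;  -4380 + 1800 = -2580;  -4298 + 2580 = -1718;  -2205 + 1718 = -487;  -503 + 487 = -16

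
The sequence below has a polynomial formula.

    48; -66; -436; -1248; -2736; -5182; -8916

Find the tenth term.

-114, -370, -812, -1488, -2446, -3734
-256, -442, -676, -958, -1288
-186, -234, -282, -330
-48, -48, -48
Fourth differences constant at -48.
-330 − 48 = -378;  -1288 − 378 = -1666;  -3734 − 1666 = -5400;  -8916 − 5400 = -14316
-378 − 48 = -426;  -1666 − 426 = -2092;  -5400 − 2092 = -7492;  -14316 − 7492 = -21808
-426 − 48 = -474;  -2092 − 474 = -2566;  -7492 − 2566 = -10058;  -21808 − 10058 = -31866

-31866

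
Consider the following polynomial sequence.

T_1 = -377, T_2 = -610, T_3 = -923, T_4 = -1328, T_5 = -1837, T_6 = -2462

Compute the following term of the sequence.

D1: -233, -313, -405, -509, -625
D2: -80, -92, -104, -116
D3: -12, -12, -12
Third differences constant at -12.
-116 − 12 = -128;  -625 − 128 = -753;  -2462 − 753 = -3215

-3215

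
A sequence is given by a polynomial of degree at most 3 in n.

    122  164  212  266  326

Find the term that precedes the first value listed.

First differences: 42  48  54  60
Second differences: 6  6  6
The second differences are constant at 6.
Work back: 42 − 6 = 36;  122 − 36 = 86

86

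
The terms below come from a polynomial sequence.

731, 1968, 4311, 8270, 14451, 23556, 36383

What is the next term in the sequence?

D1: 1237, 2343, 3959, 6181, 9105, 12827
D2: 1106, 1616, 2222, 2924, 3722
D3: 510, 606, 702, 798
D4: 96, 96, 96
Fourth differences constant at 96.
798 + 96 = 894;  3722 + 894 = 4616;  12827 + 4616 = 17443;  36383 + 17443 = 53826

53826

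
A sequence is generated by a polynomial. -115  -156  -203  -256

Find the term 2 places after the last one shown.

D1: -41, -47, -53
D2: -6, -6
Constant second difference = -6, so extend:
-53 − 6 = -59;  -256 − 59 = -315
-59 − 6 = -65;  -315 − 65 = -380

-380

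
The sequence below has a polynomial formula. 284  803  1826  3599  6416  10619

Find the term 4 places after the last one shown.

49811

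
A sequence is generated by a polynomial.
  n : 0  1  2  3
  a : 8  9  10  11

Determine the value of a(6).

1, 1, 1
The first differences are constant (1).
11 + 1 = 12
12 + 1 = 13
13 + 1 = 14

14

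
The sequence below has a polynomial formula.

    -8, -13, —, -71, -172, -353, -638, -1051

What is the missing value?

-26

Using the last 5 terms:
-101  -181  -285  -413
-80  -104  -128
-24  -24
Constant third difference = -24.
Extend backward: -80 + 24 = -56;  -101 + 56 = -45;  -71 + 45 = -26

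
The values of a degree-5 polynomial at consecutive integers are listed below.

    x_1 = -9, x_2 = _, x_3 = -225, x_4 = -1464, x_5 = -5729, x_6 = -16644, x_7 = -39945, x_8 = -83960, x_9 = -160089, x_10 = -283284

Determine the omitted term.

Using the last 8 terms:
Δ: -1239, -4265, -10915, -23301, -44015, -76129, -123195
Δ²: -3026, -6650, -12386, -20714, -32114, -47066
Δ³: -3624, -5736, -8328, -11400, -14952
Δ⁴: -2112, -2592, -3072, -3552
Δ⁵: -480, -480, -480
Constant fifth difference = -480.
Extend backward: -2112 + 480 = -1632;  -3624 + 1632 = -1992;  -3026 + 1992 = -1034;  -1239 + 1034 = -205;  -225 + 205 = -20

-20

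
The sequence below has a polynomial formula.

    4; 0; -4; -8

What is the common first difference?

First differences: -4, -4, -4

-4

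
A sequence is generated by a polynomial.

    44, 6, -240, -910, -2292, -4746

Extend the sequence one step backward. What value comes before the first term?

18

First differences: -38, -246, -670, -1382, -2454
Second differences: -208, -424, -712, -1072
Third differences: -216, -288, -360
Fourth differences: -72, -72
The fourth differences are constant at -72.
Work back: -216 + 72 = -144;  -208 + 144 = -64;  -38 + 64 = 26;  44 − 26 = 18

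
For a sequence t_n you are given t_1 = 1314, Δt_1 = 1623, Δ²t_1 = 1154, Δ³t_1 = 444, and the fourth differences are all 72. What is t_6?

25769

Build the table forward from the leading diagonal:
Δ⁴: 72, 72, 72, 72, 72, 72
Δ³: 444, 516, 588, 660, 732, 804
Δ²: 1154, 1598, 2114, 2702, 3362, 4094
Δ: 1623, 2777, 4375, 6489, 9191, 12553
t: 1314, 2937, 5714, 10089, 16578, 25769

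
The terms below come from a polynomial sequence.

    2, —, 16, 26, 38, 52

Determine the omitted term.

8

Using the last 4 terms:
D1: 10, 12, 14
D2: 2, 2
Constant second difference = 2.
Extend backward: 10 − 2 = 8;  16 − 8 = 8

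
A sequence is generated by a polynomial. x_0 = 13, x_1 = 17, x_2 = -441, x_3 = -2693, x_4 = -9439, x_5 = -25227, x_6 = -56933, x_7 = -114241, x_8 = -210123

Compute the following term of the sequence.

-361319

Δ: 4 , -458 , -2252 , -6746 , -15788 , -31706 , -57308 , -95882
Δ²: -462 , -1794 , -4494 , -9042 , -15918 , -25602 , -38574
Δ³: -1332 , -2700 , -4548 , -6876 , -9684 , -12972
Δ⁴: -1368 , -1848 , -2328 , -2808 , -3288
Δ⁵: -480 , -480 , -480 , -480
The fifth differences are constant (-480).
-3288 − 480 = -3768;  -12972 − 3768 = -16740;  -38574 − 16740 = -55314;  -95882 − 55314 = -151196;  -210123 − 151196 = -361319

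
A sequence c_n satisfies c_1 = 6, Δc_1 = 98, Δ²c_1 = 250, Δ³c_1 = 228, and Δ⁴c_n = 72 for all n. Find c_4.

1278

Build the table forward from the leading diagonal:
Δ⁴: 72  72  72  72
Δ³: 228  300  372  444
Δ²: 250  478  778  1150
Δ: 98  348  826  1604
c: 6  104  452  1278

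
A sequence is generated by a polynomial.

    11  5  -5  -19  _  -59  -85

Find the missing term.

-37

Using the first 4 terms:
-6, -10, -14
-4, -4
Constant second difference = -4.
Extend forward: -14 − 4 = -18;  -19 − 18 = -37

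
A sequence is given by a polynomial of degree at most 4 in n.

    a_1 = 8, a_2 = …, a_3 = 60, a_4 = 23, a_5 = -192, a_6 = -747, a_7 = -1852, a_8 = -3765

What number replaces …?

33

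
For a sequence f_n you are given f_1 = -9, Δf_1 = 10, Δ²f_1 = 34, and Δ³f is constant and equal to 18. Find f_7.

Build the table forward from the leading diagonal:
D3: 18, 18, 18, 18, 18, 18, 18
D2: 34, 52, 70, 88, 106, 124, 142
D1: 10, 44, 96, 166, 254, 360, 484
f: -9, 1, 45, 141, 307, 561, 921

921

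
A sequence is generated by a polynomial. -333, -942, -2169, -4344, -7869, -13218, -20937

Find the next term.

D1: -609  -1227  -2175  -3525  -5349  -7719
D2: -618  -948  -1350  -1824  -2370
D3: -330  -402  -474  -546
D4: -72  -72  -72
Constant fourth difference = -72, so extend:
-546 − 72 = -618;  -2370 − 618 = -2988;  -7719 − 2988 = -10707;  -20937 − 10707 = -31644

-31644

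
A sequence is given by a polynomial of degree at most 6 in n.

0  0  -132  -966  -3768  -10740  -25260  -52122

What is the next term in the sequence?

First differences: 0  -132  -834  -2802  -6972  -14520  -26862
Second differences: -132  -702  -1968  -4170  -7548  -12342
Third differences: -570  -1266  -2202  -3378  -4794
Fourth differences: -696  -936  -1176  -1416
Fifth differences: -240  -240  -240
Fifth differences constant at -240.
-1416 − 240 = -1656;  -4794 − 1656 = -6450;  -12342 − 6450 = -18792;  -26862 − 18792 = -45654;  -52122 − 45654 = -97776

-97776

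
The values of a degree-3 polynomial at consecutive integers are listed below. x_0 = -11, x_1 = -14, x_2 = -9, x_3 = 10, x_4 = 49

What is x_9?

-3 , 5 , 19 , 39
8 , 14 , 20
6 , 6
Constant third difference = 6, so extend:
20 + 6 = 26;  39 + 26 = 65;  49 + 65 = 114
26 + 6 = 32;  65 + 32 = 97;  114 + 97 = 211
32 + 6 = 38;  97 + 38 = 135;  211 + 135 = 346
38 + 6 = 44;  135 + 44 = 179;  346 + 179 = 525
44 + 6 = 50;  179 + 50 = 229;  525 + 229 = 754

754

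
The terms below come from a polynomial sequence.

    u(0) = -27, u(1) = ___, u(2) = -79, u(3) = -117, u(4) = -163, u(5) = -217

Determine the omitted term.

Using the last 4 terms:
-38, -46, -54
-8, -8
Constant second difference = -8.
Extend backward: -38 + 8 = -30;  -79 + 30 = -49

-49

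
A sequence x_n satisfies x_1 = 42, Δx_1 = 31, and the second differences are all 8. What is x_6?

277

Build the table forward from the leading diagonal:
Δ²: 8, 8, 8, 8, 8, 8
Δ: 31, 39, 47, 55, 63, 71
x: 42, 73, 112, 159, 214, 277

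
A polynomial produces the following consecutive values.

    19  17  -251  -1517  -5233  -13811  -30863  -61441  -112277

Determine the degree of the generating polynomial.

Δ: -2, -268, -1266, -3716, -8578, -17052, -30578, -50836
Δ²: -266, -998, -2450, -4862, -8474, -13526, -20258
Δ³: -732, -1452, -2412, -3612, -5052, -6732
Δ⁴: -720, -960, -1200, -1440, -1680
Δ⁵: -240, -240, -240, -240
The fifth differences are constant, so the polynomial has degree 5.

5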